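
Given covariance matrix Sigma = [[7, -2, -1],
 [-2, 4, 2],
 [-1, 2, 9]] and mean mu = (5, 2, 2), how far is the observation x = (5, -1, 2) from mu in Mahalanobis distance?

Step 1 — centre the observation: (x - mu) = (0, -3, 0).

Step 2 — invert Sigma (cofactor / det for 3×3, or solve directly):
  Sigma^{-1} = [[0.1667, 0.0833, 0],
 [0.0833, 0.3229, -0.0625],
 [0, -0.0625, 0.125]].

Step 3 — form the quadratic (x - mu)^T · Sigma^{-1} · (x - mu):
  Sigma^{-1} · (x - mu) = (-0.25, -0.9687, 0.1875).
  (x - mu)^T · [Sigma^{-1} · (x - mu)] = (0)·(-0.25) + (-3)·(-0.9687) + (0)·(0.1875) = 2.9062.

Step 4 — take square root: d = √(2.9062) ≈ 1.7048.

d(x, mu) = √(2.9062) ≈ 1.7048


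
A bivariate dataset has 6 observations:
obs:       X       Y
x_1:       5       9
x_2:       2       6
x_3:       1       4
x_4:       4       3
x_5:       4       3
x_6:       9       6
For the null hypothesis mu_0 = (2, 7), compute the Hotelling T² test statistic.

Step 1 — sample mean vector:
  mean(X) = (5 + 2 + 1 + 4 + 4 + 9) / 6 = 25/6 = 4.1667
  mean(Y) = (9 + 6 + 4 + 3 + 3 + 6) / 6 = 31/6 = 5.1667
  x̄ = (4.1667, 5.1667),  deviation x̄ - mu_0 = (4.1667, 5.1667) - (2, 7) = (2.1667, -1.8333).

Step 2 — sample covariance matrix, S[i,j] = (1/(n-1)) · Σ_k (x_{k,i} - mean_i) · (x_{k,j} - mean_j), divisor n-1 = 5:
  S[X,X] = ((0.8333)·(0.8333) + (-2.1667)·(-2.1667) + (-3.1667)·(-3.1667) + (-0.1667)·(-0.1667) + (-0.1667)·(-0.1667) + (4.8333)·(4.8333)) / 5 = 38.8333/5 = 7.7667
  S[X,Y] = ((0.8333)·(3.8333) + (-2.1667)·(0.8333) + (-3.1667)·(-1.1667) + (-0.1667)·(-2.1667) + (-0.1667)·(-2.1667) + (4.8333)·(0.8333)) / 5 = 9.8333/5 = 1.9667
  S[Y,Y] = ((3.8333)·(3.8333) + (0.8333)·(0.8333) + (-1.1667)·(-1.1667) + (-2.1667)·(-2.1667) + (-2.1667)·(-2.1667) + (0.8333)·(0.8333)) / 5 = 26.8333/5 = 5.3667
  S = [[7.7667, 1.9667],
 [1.9667, 5.3667]].

Step 3 — invert S. det(S) = 7.7667·5.3667 - (1.9667)² = 37.8133.
  S^{-1} = (1/det) · [[d, -b], [-b, a]] = [[0.1419, -0.052],
 [-0.052, 0.2054]].

Step 4 — quadratic form (x̄ - mu_0)^T · S^{-1} · (x̄ - mu_0):
  S^{-1} · (x̄ - mu_0) = (0.4029, -0.4892),
  (x̄ - mu_0)^T · [...] = (2.1667)·(0.4029) + (-1.8333)·(-0.4892) = 1.7698.

Step 5 — scale by n: T² = 6 · 1.7698 = 10.6188.

T² ≈ 10.6188


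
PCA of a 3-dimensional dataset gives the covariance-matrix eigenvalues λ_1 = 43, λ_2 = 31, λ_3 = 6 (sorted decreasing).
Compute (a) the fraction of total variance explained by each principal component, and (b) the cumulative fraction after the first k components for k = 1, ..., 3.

Step 1 — total variance = trace(Sigma) = Σ λ_i = 43 + 31 + 6 = 80.

Step 2 — fraction explained by component i = λ_i / Σ λ:
  PC1: 43/80 = 0.5375
  PC2: 31/80 = 0.3875
  PC3: 6/80 = 0.075

Step 3 — cumulative fraction after k components = (λ_1 + ... + λ_k) / Σ λ:
  k = 1: 43/80 = 0.5375
  k = 2: (43 + 31)/80 = 74/80 = 0.925
  k = 3: (43 + 31 + 6)/80 = 80/80 = 1

Summary (fraction, with percent):

explained: PC1 0.5375 (53.75%), PC2 0.3875 (38.75%), PC3 0.075 (7.5%);  cumulative: 0.5375, 0.925, 1


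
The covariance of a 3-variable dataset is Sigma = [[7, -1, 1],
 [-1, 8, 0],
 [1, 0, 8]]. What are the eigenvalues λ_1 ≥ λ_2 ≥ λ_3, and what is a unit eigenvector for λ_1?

Step 1 — characteristic polynomial p(λ) = det(λI - Sigma) = λ³ - tr·λ² + c_1·λ - det, where tr = trace, c_1 = sum of the principal 2×2 minors, det = det(Sigma):
  tr = 7 + 8 + 8 = 23,
  c_1 = (7·8 - (-1)²) + (7·8 - (1)²) + (8·8 - (0)²) = 55 + 55 + 64 = 174,
  det = 7·(8·8 - (0)²) - (-1)·((-1)·8 - (0)·(1)) + (1)·((-1)·(0) - 8·(1)) = 7·(64) - (-1)·(-8) + (1)·(-8) = 432.
  So p(λ) = λ³ - 23λ² + 174λ - 432.
Step 2 — look for an integer root (rational root theorem: any rational root is an integer divisor of 432). Testing λ = 6:
  p(6) = 216 - 828 + 1044 - 432 = 0  ✓
  Dividing out (λ - 6): p(λ) = (λ - 6)(λ² - 17λ + 72).
Step 3 — remaining eigenvalues from the quadratic λ² - 17λ + 72 = 0:
  Δ = 17² - 4·72 = 289 - 288 = 1,  λ = (17 ± √1)/2 = (17 ± 1)/2 = 9 or 8.
  Sorted: λ_1 = 9,  λ_2 = 8,  λ_3 = 6  (check: sum = 23 = tr ✓).

Step 4 — unit eigenvector for λ_1 = 9: v spans the null space of (Sigma - λ_1 I), whose rows are
  r_1 = (-2, -1, 1),  r_2 = (-1, -1, 0),  r_3 = (1, 0, -1).
  v is orthogonal to every row, so take v ∝ r_1 × r_2 = ((-1)·(0) - (1)·(-1), (1)·(-1) - (-2)·(0), (-2)·(-1) - (-1)·(-1)) = (1, -1, 1).
  Let u = (1, -1, 1).
  ||u|| = √((1)² + (-1)² + (1)²) = √(3) ≈ 1.7321,  v_1 = u/||u|| ≈ (0.5774, -0.5774, 0.5774) (||v_1|| = 1).

λ_1 = 9,  λ_2 = 8,  λ_3 = 6;  v_1 ≈ (0.5774, -0.5774, 0.5774)


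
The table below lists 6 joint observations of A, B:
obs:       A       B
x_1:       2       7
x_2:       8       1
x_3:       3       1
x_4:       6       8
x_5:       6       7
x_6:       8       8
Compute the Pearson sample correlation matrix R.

Step 1 — column means:
  mean(A) = (2 + 8 + 3 + 6 + 6 + 8) / 6 = 33/6 = 5.5
  mean(B) = (7 + 1 + 1 + 8 + 7 + 8) / 6 = 32/6 = 5.3333

Step 2 — sample variances and covariances s[i,j] = (1/(n-1)) · Σ_k (x_{k,i} - mean_i) · (x_{k,j} - mean_j), with n-1 = 5:
  s[A,A] = ((-3.5)·(-3.5) + (2.5)·(2.5) + (-2.5)·(-2.5) + (0.5)·(0.5) + (0.5)·(0.5) + (2.5)·(2.5)) / 5 = 31.5/5 = 6.3
  s[A,B] = ((-3.5)·(1.6667) + (2.5)·(-4.3333) + (-2.5)·(-4.3333) + (0.5)·(2.6667) + (0.5)·(1.6667) + (2.5)·(2.6667)) / 5 = 3/5 = 0.6
  s[B,B] = ((1.6667)·(1.6667) + (-4.3333)·(-4.3333) + (-4.3333)·(-4.3333) + (2.6667)·(2.6667) + (1.6667)·(1.6667) + (2.6667)·(2.6667)) / 5 = 57.3333/5 = 11.4667
  Sample standard deviations s_i = √(s[i,i]):
  s(A) = √(6.3) = 2.51
  s(B) = √(11.4667) = 3.3862

Step 3 — r_{ij} = s_{ij} / (s_i · s_j):
  r[A,A] = 1 (diagonal).
  r[A,B] = 0.6 / (2.51 · 3.3862) = 0.6 / 8.4994 = 0.0706
  r[B,B] = 1 (diagonal).

R is symmetric with unit diagonal. Assembling:

R = [[1, 0.0706],
 [0.0706, 1]]


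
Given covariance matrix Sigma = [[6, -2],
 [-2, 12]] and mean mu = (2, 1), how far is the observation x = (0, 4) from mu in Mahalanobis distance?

Step 1 — centre the observation: (x - mu) = (-2, 3).

Step 2 — invert Sigma. det(Sigma) = 6·12 - (-2)² = 68.
  Sigma^{-1} = (1/det) · [[d, -b], [-b, a]] = [[0.1765, 0.0294],
 [0.0294, 0.0882]].

Step 3 — form the quadratic (x - mu)^T · Sigma^{-1} · (x - mu):
  Sigma^{-1} · (x - mu) = (-0.2647, 0.2059).
  (x - mu)^T · [Sigma^{-1} · (x - mu)] = (-2)·(-0.2647) + (3)·(0.2059) = 1.1471.

Step 4 — take square root: d = √(1.1471) ≈ 1.071.

d(x, mu) = √(1.1471) ≈ 1.071


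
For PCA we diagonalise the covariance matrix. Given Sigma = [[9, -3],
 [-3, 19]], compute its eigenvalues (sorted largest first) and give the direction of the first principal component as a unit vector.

Step 1 — characteristic polynomial of 2×2 Sigma:
  det(Sigma - λI) = λ² - trace · λ + det = 0.
  trace = 9 + 19 = 28, det = 9·19 - (-3)² = 162.
Step 2 — discriminant:
  Δ = trace² - 4·det = 784 - 648 = 136.
Step 3 — eigenvalues:
  λ = (trace ± √Δ)/2 = (28 ± 11.6619)/2,
  λ_1 = 19.831,  λ_2 = 8.169.

Step 4 — unit eigenvector for λ_1: solve (Sigma - λ_1 I)v = 0. First row:
  (9 - 19.831)·v_x + (-3)·v_y = 0, i.e. (-10.831)·v_x + (-3)·v_y = 0,
  so v ∝ (b, λ_1 - a) = (-3, 10.831); multiply by -1 so the first entry is positive: u = (3, -10.831).
  ||u|| = √((3)² + (-10.831)²) = √(126.3095) ≈ 11.2388,
  v_1 = u/||u|| ≈ (0.2669, -0.9637) (||v_1|| = 1).

λ_1 = 19.831,  λ_2 = 8.169;  v_1 ≈ (0.2669, -0.9637)


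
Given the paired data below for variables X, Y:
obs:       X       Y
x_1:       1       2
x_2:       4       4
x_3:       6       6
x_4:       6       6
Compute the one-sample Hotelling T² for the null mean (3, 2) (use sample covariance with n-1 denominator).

Step 1 — sample mean vector:
  mean(X) = (1 + 4 + 6 + 6) / 4 = 17/4 = 4.25
  mean(Y) = (2 + 4 + 6 + 6) / 4 = 18/4 = 4.5
  x̄ = (4.25, 4.5),  deviation x̄ - mu_0 = (4.25, 4.5) - (3, 2) = (1.25, 2.5).

Step 2 — sample covariance matrix, S[i,j] = (1/(n-1)) · Σ_k (x_{k,i} - mean_i) · (x_{k,j} - mean_j), divisor n-1 = 3:
  S[X,X] = ((-3.25)·(-3.25) + (-0.25)·(-0.25) + (1.75)·(1.75) + (1.75)·(1.75)) / 3 = 16.75/3 = 5.5833
  S[X,Y] = ((-3.25)·(-2.5) + (-0.25)·(-0.5) + (1.75)·(1.5) + (1.75)·(1.5)) / 3 = 13.5/3 = 4.5
  S[Y,Y] = ((-2.5)·(-2.5) + (-0.5)·(-0.5) + (1.5)·(1.5) + (1.5)·(1.5)) / 3 = 11/3 = 3.6667
  S = [[5.5833, 4.5],
 [4.5, 3.6667]].

Step 3 — invert S. det(S) = 5.5833·3.6667 - (4.5)² = 0.2222.
  S^{-1} = (1/det) · [[d, -b], [-b, a]] = [[16.5, -20.25],
 [-20.25, 25.125]].

Step 4 — quadratic form (x̄ - mu_0)^T · S^{-1} · (x̄ - mu_0):
  S^{-1} · (x̄ - mu_0) = (-30, 37.5),
  (x̄ - mu_0)^T · [...] = (1.25)·(-30) + (2.5)·(37.5) = 56.25.

Step 5 — scale by n: T² = 4 · 56.25 = 225.

T² ≈ 225


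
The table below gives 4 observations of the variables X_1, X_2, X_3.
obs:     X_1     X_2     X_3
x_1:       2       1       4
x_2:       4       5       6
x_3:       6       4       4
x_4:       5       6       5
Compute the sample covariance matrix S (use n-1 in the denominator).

Step 1 — column means:
  mean(X_1) = (2 + 4 + 6 + 5) / 4 = 17/4 = 4.25
  mean(X_2) = (1 + 5 + 4 + 6) / 4 = 16/4 = 4
  mean(X_3) = (4 + 6 + 4 + 5) / 4 = 19/4 = 4.75

Step 2 — sample covariance S[i,j] = (1/(n-1)) · Σ_k (x_{k,i} - mean_i) · (x_{k,j} - mean_j), with n-1 = 3.
  S[X_1,X_1] = ((-2.25)·(-2.25) + (-0.25)·(-0.25) + (1.75)·(1.75) + (0.75)·(0.75)) / 3 = 8.75/3 = 2.9167
  S[X_1,X_2] = ((-2.25)·(-3) + (-0.25)·(1) + (1.75)·(0) + (0.75)·(2)) / 3 = 8/3 = 2.6667
  S[X_1,X_3] = ((-2.25)·(-0.75) + (-0.25)·(1.25) + (1.75)·(-0.75) + (0.75)·(0.25)) / 3 = 0.25/3 = 0.0833
  S[X_2,X_2] = ((-3)·(-3) + (1)·(1) + (0)·(0) + (2)·(2)) / 3 = 14/3 = 4.6667
  S[X_2,X_3] = ((-3)·(-0.75) + (1)·(1.25) + (0)·(-0.75) + (2)·(0.25)) / 3 = 4/3 = 1.3333
  S[X_3,X_3] = ((-0.75)·(-0.75) + (1.25)·(1.25) + (-0.75)·(-0.75) + (0.25)·(0.25)) / 3 = 2.75/3 = 0.9167

S is symmetric (S[j,i] = S[i,j]). Assembling:

S = [[2.9167, 2.6667, 0.0833],
 [2.6667, 4.6667, 1.3333],
 [0.0833, 1.3333, 0.9167]]


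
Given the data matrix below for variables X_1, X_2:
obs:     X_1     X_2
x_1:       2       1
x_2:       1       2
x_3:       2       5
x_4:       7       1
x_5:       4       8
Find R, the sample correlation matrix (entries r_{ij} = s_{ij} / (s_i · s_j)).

Step 1 — column means:
  mean(X_1) = (2 + 1 + 2 + 7 + 4) / 5 = 16/5 = 3.2
  mean(X_2) = (1 + 2 + 5 + 1 + 8) / 5 = 17/5 = 3.4

Step 2 — sample variances and covariances s[i,j] = (1/(n-1)) · Σ_k (x_{k,i} - mean_i) · (x_{k,j} - mean_j), with n-1 = 4:
  s[X_1,X_1] = ((-1.2)·(-1.2) + (-2.2)·(-2.2) + (-1.2)·(-1.2) + (3.8)·(3.8) + (0.8)·(0.8)) / 4 = 22.8/4 = 5.7
  s[X_1,X_2] = ((-1.2)·(-2.4) + (-2.2)·(-1.4) + (-1.2)·(1.6) + (3.8)·(-2.4) + (0.8)·(4.6)) / 4 = -1.4/4 = -0.35
  s[X_2,X_2] = ((-2.4)·(-2.4) + (-1.4)·(-1.4) + (1.6)·(1.6) + (-2.4)·(-2.4) + (4.6)·(4.6)) / 4 = 37.2/4 = 9.3
  Sample standard deviations s_i = √(s[i,i]):
  s(X_1) = √(5.7) = 2.3875
  s(X_2) = √(9.3) = 3.0496

Step 3 — r_{ij} = s_{ij} / (s_i · s_j):
  r[X_1,X_1] = 1 (diagonal).
  r[X_1,X_2] = -0.35 / (2.3875 · 3.0496) = -0.35 / 7.2808 = -0.0481
  r[X_2,X_2] = 1 (diagonal).

R is symmetric with unit diagonal. Assembling:

R = [[1, -0.0481],
 [-0.0481, 1]]


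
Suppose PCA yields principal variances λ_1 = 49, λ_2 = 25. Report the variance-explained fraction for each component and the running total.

Step 1 — total variance = trace(Sigma) = Σ λ_i = 49 + 25 = 74.

Step 2 — fraction explained by component i = λ_i / Σ λ:
  PC1: 49/74 = 0.6622
  PC2: 25/74 = 0.3378

Step 3 — cumulative fraction after k components = (λ_1 + ... + λ_k) / Σ λ:
  k = 1: 49/74 = 0.6622
  k = 2: (49 + 25)/74 = 74/74 = 1

Summary (fraction, with percent):

explained: PC1 0.6622 (66.22%), PC2 0.3378 (33.78%);  cumulative: 0.6622, 1


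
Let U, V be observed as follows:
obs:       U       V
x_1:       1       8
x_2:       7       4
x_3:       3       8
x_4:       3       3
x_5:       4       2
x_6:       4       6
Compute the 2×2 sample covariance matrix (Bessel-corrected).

Step 1 — column means:
  mean(U) = (1 + 7 + 3 + 3 + 4 + 4) / 6 = 22/6 = 3.6667
  mean(V) = (8 + 4 + 8 + 3 + 2 + 6) / 6 = 31/6 = 5.1667

Step 2 — sample covariance S[i,j] = (1/(n-1)) · Σ_k (x_{k,i} - mean_i) · (x_{k,j} - mean_j), with n-1 = 5.
  S[U,U] = ((-2.6667)·(-2.6667) + (3.3333)·(3.3333) + (-0.6667)·(-0.6667) + (-0.6667)·(-0.6667) + (0.3333)·(0.3333) + (0.3333)·(0.3333)) / 5 = 19.3333/5 = 3.8667
  S[U,V] = ((-2.6667)·(2.8333) + (3.3333)·(-1.1667) + (-0.6667)·(2.8333) + (-0.6667)·(-2.1667) + (0.3333)·(-3.1667) + (0.3333)·(0.8333)) / 5 = -12.6667/5 = -2.5333
  S[V,V] = ((2.8333)·(2.8333) + (-1.1667)·(-1.1667) + (2.8333)·(2.8333) + (-2.1667)·(-2.1667) + (-3.1667)·(-3.1667) + (0.8333)·(0.8333)) / 5 = 32.8333/5 = 6.5667

S is symmetric (S[j,i] = S[i,j]). Assembling:

S = [[3.8667, -2.5333],
 [-2.5333, 6.5667]]


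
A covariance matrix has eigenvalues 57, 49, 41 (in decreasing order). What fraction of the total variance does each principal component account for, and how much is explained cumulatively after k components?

Step 1 — total variance = trace(Sigma) = Σ λ_i = 57 + 49 + 41 = 147.

Step 2 — fraction explained by component i = λ_i / Σ λ:
  PC1: 57/147 = 0.3878
  PC2: 49/147 = 0.3333
  PC3: 41/147 = 0.2789

Step 3 — cumulative fraction after k components = (λ_1 + ... + λ_k) / Σ λ:
  k = 1: 57/147 = 0.3878
  k = 2: (57 + 49)/147 = 106/147 = 0.7211
  k = 3: (57 + 49 + 41)/147 = 147/147 = 1

Summary (fraction, with percent):

explained: PC1 0.3878 (38.78%), PC2 0.3333 (33.33%), PC3 0.2789 (27.89%);  cumulative: 0.3878, 0.7211, 1


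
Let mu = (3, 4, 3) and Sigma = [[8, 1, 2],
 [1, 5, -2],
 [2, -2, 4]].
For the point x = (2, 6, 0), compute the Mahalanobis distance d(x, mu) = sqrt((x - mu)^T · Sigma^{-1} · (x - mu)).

Step 1 — centre the observation: (x - mu) = (-1, 2, -3).

Step 2 — invert Sigma (cofactor / det for 3×3, or solve directly):
  Sigma^{-1} = [[0.1667, -0.0833, -0.125],
 [-0.0833, 0.2917, 0.1875],
 [-0.125, 0.1875, 0.4062]].

Step 3 — form the quadratic (x - mu)^T · Sigma^{-1} · (x - mu):
  Sigma^{-1} · (x - mu) = (0.0417, 0.1042, -0.7188).
  (x - mu)^T · [Sigma^{-1} · (x - mu)] = (-1)·(0.0417) + (2)·(0.1042) + (-3)·(-0.7188) = 2.3229.

Step 4 — take square root: d = √(2.3229) ≈ 1.5241.

d(x, mu) = √(2.3229) ≈ 1.5241


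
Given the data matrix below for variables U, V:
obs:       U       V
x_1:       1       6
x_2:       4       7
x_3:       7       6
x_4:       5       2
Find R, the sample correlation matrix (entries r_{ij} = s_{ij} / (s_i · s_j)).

Step 1 — column means:
  mean(U) = (1 + 4 + 7 + 5) / 4 = 17/4 = 4.25
  mean(V) = (6 + 7 + 6 + 2) / 4 = 21/4 = 5.25

Step 2 — sample variances and covariances s[i,j] = (1/(n-1)) · Σ_k (x_{k,i} - mean_i) · (x_{k,j} - mean_j), with n-1 = 3:
  s[U,U] = ((-3.25)·(-3.25) + (-0.25)·(-0.25) + (2.75)·(2.75) + (0.75)·(0.75)) / 3 = 18.75/3 = 6.25
  s[U,V] = ((-3.25)·(0.75) + (-0.25)·(1.75) + (2.75)·(0.75) + (0.75)·(-3.25)) / 3 = -3.25/3 = -1.0833
  s[V,V] = ((0.75)·(0.75) + (1.75)·(1.75) + (0.75)·(0.75) + (-3.25)·(-3.25)) / 3 = 14.75/3 = 4.9167
  Sample standard deviations s_i = √(s[i,i]):
  s(U) = √(6.25) = 2.5
  s(V) = √(4.9167) = 2.2174

Step 3 — r_{ij} = s_{ij} / (s_i · s_j):
  r[U,U] = 1 (diagonal).
  r[U,V] = -1.0833 / (2.5 · 2.2174) = -1.0833 / 5.5434 = -0.1954
  r[V,V] = 1 (diagonal).

R is symmetric with unit diagonal. Assembling:

R = [[1, -0.1954],
 [-0.1954, 1]]


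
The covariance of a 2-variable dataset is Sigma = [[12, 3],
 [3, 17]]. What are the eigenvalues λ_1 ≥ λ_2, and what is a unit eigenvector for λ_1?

Step 1 — characteristic polynomial of 2×2 Sigma:
  det(Sigma - λI) = λ² - trace · λ + det = 0.
  trace = 12 + 17 = 29, det = 12·17 - (3)² = 195.
Step 2 — discriminant:
  Δ = trace² - 4·det = 841 - 780 = 61.
Step 3 — eigenvalues:
  λ = (trace ± √Δ)/2 = (29 ± 7.8102)/2,
  λ_1 = 18.4051,  λ_2 = 10.5949.

Step 4 — unit eigenvector for λ_1: solve (Sigma - λ_1 I)v = 0. First row:
  (12 - 18.4051)·v_x + (3)·v_y = 0, i.e. (-6.4051)·v_x + (3)·v_y = 0,
  so v ∝ (b, λ_1 - a) = (3, 6.4051) = u.
  ||u|| = √((3)² + (6.4051)²) = √(50.0256) ≈ 7.0729,
  v_1 = u/||u|| ≈ (0.4242, 0.9056) (||v_1|| = 1).

λ_1 = 18.4051,  λ_2 = 10.5949;  v_1 ≈ (0.4242, 0.9056)


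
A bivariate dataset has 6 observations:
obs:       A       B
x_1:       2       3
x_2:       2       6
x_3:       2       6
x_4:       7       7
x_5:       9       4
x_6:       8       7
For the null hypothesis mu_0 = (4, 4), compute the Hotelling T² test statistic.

Step 1 — sample mean vector:
  mean(A) = (2 + 2 + 2 + 7 + 9 + 8) / 6 = 30/6 = 5
  mean(B) = (3 + 6 + 6 + 7 + 4 + 7) / 6 = 33/6 = 5.5
  x̄ = (5, 5.5),  deviation x̄ - mu_0 = (5, 5.5) - (4, 4) = (1, 1.5).

Step 2 — sample covariance matrix, S[i,j] = (1/(n-1)) · Σ_k (x_{k,i} - mean_i) · (x_{k,j} - mean_j), divisor n-1 = 5:
  S[A,A] = ((-3)·(-3) + (-3)·(-3) + (-3)·(-3) + (2)·(2) + (4)·(4) + (3)·(3)) / 5 = 56/5 = 11.2
  S[A,B] = ((-3)·(-2.5) + (-3)·(0.5) + (-3)·(0.5) + (2)·(1.5) + (4)·(-1.5) + (3)·(1.5)) / 5 = 6/5 = 1.2
  S[B,B] = ((-2.5)·(-2.5) + (0.5)·(0.5) + (0.5)·(0.5) + (1.5)·(1.5) + (-1.5)·(-1.5) + (1.5)·(1.5)) / 5 = 13.5/5 = 2.7
  S = [[11.2, 1.2],
 [1.2, 2.7]].

Step 3 — invert S. det(S) = 11.2·2.7 - (1.2)² = 28.8.
  S^{-1} = (1/det) · [[d, -b], [-b, a]] = [[0.0937, -0.0417],
 [-0.0417, 0.3889]].

Step 4 — quadratic form (x̄ - mu_0)^T · S^{-1} · (x̄ - mu_0):
  S^{-1} · (x̄ - mu_0) = (0.0312, 0.5417),
  (x̄ - mu_0)^T · [...] = (1)·(0.0312) + (1.5)·(0.5417) = 0.8438.

Step 5 — scale by n: T² = 6 · 0.8438 = 5.0625.

T² ≈ 5.0625


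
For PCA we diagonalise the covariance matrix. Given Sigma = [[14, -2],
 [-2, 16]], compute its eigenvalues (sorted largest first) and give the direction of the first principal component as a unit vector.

Step 1 — characteristic polynomial of 2×2 Sigma:
  det(Sigma - λI) = λ² - trace · λ + det = 0.
  trace = 14 + 16 = 30, det = 14·16 - (-2)² = 220.
Step 2 — discriminant:
  Δ = trace² - 4·det = 900 - 880 = 20.
Step 3 — eigenvalues:
  λ = (trace ± √Δ)/2 = (30 ± 4.4721)/2,
  λ_1 = 17.2361,  λ_2 = 12.7639.

Step 4 — unit eigenvector for λ_1: solve (Sigma - λ_1 I)v = 0. First row:
  (14 - 17.2361)·v_x + (-2)·v_y = 0, i.e. (-3.2361)·v_x + (-2)·v_y = 0,
  so v ∝ (b, λ_1 - a) = (-2, 3.2361); multiply by -1 so the first entry is positive: u = (2, -3.2361).
  ||u|| = √((2)² + (-3.2361)²) = √(14.4721) ≈ 3.8042,
  v_1 = u/||u|| ≈ (0.5257, -0.8507) (||v_1|| = 1).

λ_1 = 17.2361,  λ_2 = 12.7639;  v_1 ≈ (0.5257, -0.8507)


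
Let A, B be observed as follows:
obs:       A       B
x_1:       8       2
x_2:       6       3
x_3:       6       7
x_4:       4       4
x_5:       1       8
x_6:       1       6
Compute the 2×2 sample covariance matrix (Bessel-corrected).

Step 1 — column means:
  mean(A) = (8 + 6 + 6 + 4 + 1 + 1) / 6 = 26/6 = 4.3333
  mean(B) = (2 + 3 + 7 + 4 + 8 + 6) / 6 = 30/6 = 5

Step 2 — sample covariance S[i,j] = (1/(n-1)) · Σ_k (x_{k,i} - mean_i) · (x_{k,j} - mean_j), with n-1 = 5.
  S[A,A] = ((3.6667)·(3.6667) + (1.6667)·(1.6667) + (1.6667)·(1.6667) + (-0.3333)·(-0.3333) + (-3.3333)·(-3.3333) + (-3.3333)·(-3.3333)) / 5 = 41.3333/5 = 8.2667
  S[A,B] = ((3.6667)·(-3) + (1.6667)·(-2) + (1.6667)·(2) + (-0.3333)·(-1) + (-3.3333)·(3) + (-3.3333)·(1)) / 5 = -24/5 = -4.8
  S[B,B] = ((-3)·(-3) + (-2)·(-2) + (2)·(2) + (-1)·(-1) + (3)·(3) + (1)·(1)) / 5 = 28/5 = 5.6

S is symmetric (S[j,i] = S[i,j]). Assembling:

S = [[8.2667, -4.8],
 [-4.8, 5.6]]


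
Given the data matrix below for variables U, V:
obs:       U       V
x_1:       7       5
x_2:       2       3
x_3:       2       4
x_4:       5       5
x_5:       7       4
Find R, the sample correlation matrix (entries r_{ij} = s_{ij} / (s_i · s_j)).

Step 1 — column means:
  mean(U) = (7 + 2 + 2 + 5 + 7) / 5 = 23/5 = 4.6
  mean(V) = (5 + 3 + 4 + 5 + 4) / 5 = 21/5 = 4.2

Step 2 — sample variances and covariances s[i,j] = (1/(n-1)) · Σ_k (x_{k,i} - mean_i) · (x_{k,j} - mean_j), with n-1 = 4:
  s[U,U] = ((2.4)·(2.4) + (-2.6)·(-2.6) + (-2.6)·(-2.6) + (0.4)·(0.4) + (2.4)·(2.4)) / 4 = 25.2/4 = 6.3
  s[U,V] = ((2.4)·(0.8) + (-2.6)·(-1.2) + (-2.6)·(-0.2) + (0.4)·(0.8) + (2.4)·(-0.2)) / 4 = 5.4/4 = 1.35
  s[V,V] = ((0.8)·(0.8) + (-1.2)·(-1.2) + (-0.2)·(-0.2) + (0.8)·(0.8) + (-0.2)·(-0.2)) / 4 = 2.8/4 = 0.7
  Sample standard deviations s_i = √(s[i,i]):
  s(U) = √(6.3) = 2.51
  s(V) = √(0.7) = 0.8367

Step 3 — r_{ij} = s_{ij} / (s_i · s_j):
  r[U,U] = 1 (diagonal).
  r[U,V] = 1.35 / (2.51 · 0.8367) = 1.35 / 2.1 = 0.6429
  r[V,V] = 1 (diagonal).

R is symmetric with unit diagonal. Assembling:

R = [[1, 0.6429],
 [0.6429, 1]]


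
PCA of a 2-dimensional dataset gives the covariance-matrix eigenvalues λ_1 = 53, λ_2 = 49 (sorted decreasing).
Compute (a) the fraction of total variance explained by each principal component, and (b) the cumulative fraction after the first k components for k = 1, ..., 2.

Step 1 — total variance = trace(Sigma) = Σ λ_i = 53 + 49 = 102.

Step 2 — fraction explained by component i = λ_i / Σ λ:
  PC1: 53/102 = 0.5196
  PC2: 49/102 = 0.4804

Step 3 — cumulative fraction after k components = (λ_1 + ... + λ_k) / Σ λ:
  k = 1: 53/102 = 0.5196
  k = 2: (53 + 49)/102 = 102/102 = 1

Summary (fraction, with percent):

explained: PC1 0.5196 (51.96%), PC2 0.4804 (48.04%);  cumulative: 0.5196, 1


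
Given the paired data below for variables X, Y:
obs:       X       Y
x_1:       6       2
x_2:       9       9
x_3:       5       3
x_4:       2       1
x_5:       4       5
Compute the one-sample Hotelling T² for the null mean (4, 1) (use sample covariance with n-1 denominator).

Step 1 — sample mean vector:
  mean(X) = (6 + 9 + 5 + 2 + 4) / 5 = 26/5 = 5.2
  mean(Y) = (2 + 9 + 3 + 1 + 5) / 5 = 20/5 = 4
  x̄ = (5.2, 4),  deviation x̄ - mu_0 = (5.2, 4) - (4, 1) = (1.2, 3).

Step 2 — sample covariance matrix, S[i,j] = (1/(n-1)) · Σ_k (x_{k,i} - mean_i) · (x_{k,j} - mean_j), divisor n-1 = 4:
  S[X,X] = ((0.8)·(0.8) + (3.8)·(3.8) + (-0.2)·(-0.2) + (-3.2)·(-3.2) + (-1.2)·(-1.2)) / 4 = 26.8/4 = 6.7
  S[X,Y] = ((0.8)·(-2) + (3.8)·(5) + (-0.2)·(-1) + (-3.2)·(-3) + (-1.2)·(1)) / 4 = 26/4 = 6.5
  S[Y,Y] = ((-2)·(-2) + (5)·(5) + (-1)·(-1) + (-3)·(-3) + (1)·(1)) / 4 = 40/4 = 10
  S = [[6.7, 6.5],
 [6.5, 10]].

Step 3 — invert S. det(S) = 6.7·10 - (6.5)² = 24.75.
  S^{-1} = (1/det) · [[d, -b], [-b, a]] = [[0.404, -0.2626],
 [-0.2626, 0.2707]].

Step 4 — quadratic form (x̄ - mu_0)^T · S^{-1} · (x̄ - mu_0):
  S^{-1} · (x̄ - mu_0) = (-0.303, 0.497),
  (x̄ - mu_0)^T · [...] = (1.2)·(-0.303) + (3)·(0.497) = 1.1273.

Step 5 — scale by n: T² = 5 · 1.1273 = 5.6364.

T² ≈ 5.6364


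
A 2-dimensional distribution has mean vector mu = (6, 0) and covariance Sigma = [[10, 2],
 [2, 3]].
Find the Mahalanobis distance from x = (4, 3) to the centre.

Step 1 — centre the observation: (x - mu) = (-2, 3).

Step 2 — invert Sigma. det(Sigma) = 10·3 - (2)² = 26.
  Sigma^{-1} = (1/det) · [[d, -b], [-b, a]] = [[0.1154, -0.0769],
 [-0.0769, 0.3846]].

Step 3 — form the quadratic (x - mu)^T · Sigma^{-1} · (x - mu):
  Sigma^{-1} · (x - mu) = (-0.4615, 1.3077).
  (x - mu)^T · [Sigma^{-1} · (x - mu)] = (-2)·(-0.4615) + (3)·(1.3077) = 4.8462.

Step 4 — take square root: d = √(4.8462) ≈ 2.2014.

d(x, mu) = √(4.8462) ≈ 2.2014


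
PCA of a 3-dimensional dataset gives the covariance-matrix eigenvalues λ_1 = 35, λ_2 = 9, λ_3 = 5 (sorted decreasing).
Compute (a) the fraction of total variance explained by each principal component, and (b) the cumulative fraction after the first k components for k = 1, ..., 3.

Step 1 — total variance = trace(Sigma) = Σ λ_i = 35 + 9 + 5 = 49.

Step 2 — fraction explained by component i = λ_i / Σ λ:
  PC1: 35/49 = 0.7143
  PC2: 9/49 = 0.1837
  PC3: 5/49 = 0.102

Step 3 — cumulative fraction after k components = (λ_1 + ... + λ_k) / Σ λ:
  k = 1: 35/49 = 0.7143
  k = 2: (35 + 9)/49 = 44/49 = 0.898
  k = 3: (35 + 9 + 5)/49 = 49/49 = 1

Summary (fraction, with percent):

explained: PC1 0.7143 (71.43%), PC2 0.1837 (18.37%), PC3 0.102 (10.2%);  cumulative: 0.7143, 0.898, 1


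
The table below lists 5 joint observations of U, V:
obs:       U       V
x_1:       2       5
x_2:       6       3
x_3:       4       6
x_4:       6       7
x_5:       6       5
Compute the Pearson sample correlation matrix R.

Step 1 — column means:
  mean(U) = (2 + 6 + 4 + 6 + 6) / 5 = 24/5 = 4.8
  mean(V) = (5 + 3 + 6 + 7 + 5) / 5 = 26/5 = 5.2

Step 2 — sample variances and covariances s[i,j] = (1/(n-1)) · Σ_k (x_{k,i} - mean_i) · (x_{k,j} - mean_j), with n-1 = 4:
  s[U,U] = ((-2.8)·(-2.8) + (1.2)·(1.2) + (-0.8)·(-0.8) + (1.2)·(1.2) + (1.2)·(1.2)) / 4 = 12.8/4 = 3.2
  s[U,V] = ((-2.8)·(-0.2) + (1.2)·(-2.2) + (-0.8)·(0.8) + (1.2)·(1.8) + (1.2)·(-0.2)) / 4 = -0.8/4 = -0.2
  s[V,V] = ((-0.2)·(-0.2) + (-2.2)·(-2.2) + (0.8)·(0.8) + (1.8)·(1.8) + (-0.2)·(-0.2)) / 4 = 8.8/4 = 2.2
  Sample standard deviations s_i = √(s[i,i]):
  s(U) = √(3.2) = 1.7889
  s(V) = √(2.2) = 1.4832

Step 3 — r_{ij} = s_{ij} / (s_i · s_j):
  r[U,U] = 1 (diagonal).
  r[U,V] = -0.2 / (1.7889 · 1.4832) = -0.2 / 2.6533 = -0.0754
  r[V,V] = 1 (diagonal).

R is symmetric with unit diagonal. Assembling:

R = [[1, -0.0754],
 [-0.0754, 1]]


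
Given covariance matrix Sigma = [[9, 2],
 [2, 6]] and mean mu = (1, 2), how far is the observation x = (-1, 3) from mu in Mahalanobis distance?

Step 1 — centre the observation: (x - mu) = (-2, 1).

Step 2 — invert Sigma. det(Sigma) = 9·6 - (2)² = 50.
  Sigma^{-1} = (1/det) · [[d, -b], [-b, a]] = [[0.12, -0.04],
 [-0.04, 0.18]].

Step 3 — form the quadratic (x - mu)^T · Sigma^{-1} · (x - mu):
  Sigma^{-1} · (x - mu) = (-0.28, 0.26).
  (x - mu)^T · [Sigma^{-1} · (x - mu)] = (-2)·(-0.28) + (1)·(0.26) = 0.82.

Step 4 — take square root: d = √(0.82) ≈ 0.9055.

d(x, mu) = √(0.82) ≈ 0.9055


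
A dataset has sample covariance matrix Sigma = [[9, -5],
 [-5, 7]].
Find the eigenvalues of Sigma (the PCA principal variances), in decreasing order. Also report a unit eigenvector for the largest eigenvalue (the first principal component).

Step 1 — characteristic polynomial of 2×2 Sigma:
  det(Sigma - λI) = λ² - trace · λ + det = 0.
  trace = 9 + 7 = 16, det = 9·7 - (-5)² = 38.
Step 2 — discriminant:
  Δ = trace² - 4·det = 256 - 152 = 104.
Step 3 — eigenvalues:
  λ = (trace ± √Δ)/2 = (16 ± 10.198)/2,
  λ_1 = 13.099,  λ_2 = 2.901.

Step 4 — unit eigenvector for λ_1: solve (Sigma - λ_1 I)v = 0. First row:
  (9 - 13.099)·v_x + (-5)·v_y = 0, i.e. (-4.099)·v_x + (-5)·v_y = 0,
  so v ∝ (b, λ_1 - a) = (-5, 4.099); multiply by -1 so the first entry is positive: u = (5, -4.099).
  ||u|| = √((5)² + (-4.099)²) = √(41.802) ≈ 6.4654,
  v_1 = u/||u|| ≈ (0.7733, -0.634) (||v_1|| = 1).

λ_1 = 13.099,  λ_2 = 2.901;  v_1 ≈ (0.7733, -0.634)


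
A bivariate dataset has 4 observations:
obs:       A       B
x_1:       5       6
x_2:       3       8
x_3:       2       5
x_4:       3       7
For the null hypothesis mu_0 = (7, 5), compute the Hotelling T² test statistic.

Step 1 — sample mean vector:
  mean(A) = (5 + 3 + 2 + 3) / 4 = 13/4 = 3.25
  mean(B) = (6 + 8 + 5 + 7) / 4 = 26/4 = 6.5
  x̄ = (3.25, 6.5),  deviation x̄ - mu_0 = (3.25, 6.5) - (7, 5) = (-3.75, 1.5).

Step 2 — sample covariance matrix, S[i,j] = (1/(n-1)) · Σ_k (x_{k,i} - mean_i) · (x_{k,j} - mean_j), divisor n-1 = 3:
  S[A,A] = ((1.75)·(1.75) + (-0.25)·(-0.25) + (-1.25)·(-1.25) + (-0.25)·(-0.25)) / 3 = 4.75/3 = 1.5833
  S[A,B] = ((1.75)·(-0.5) + (-0.25)·(1.5) + (-1.25)·(-1.5) + (-0.25)·(0.5)) / 3 = 0.5/3 = 0.1667
  S[B,B] = ((-0.5)·(-0.5) + (1.5)·(1.5) + (-1.5)·(-1.5) + (0.5)·(0.5)) / 3 = 5/3 = 1.6667
  S = [[1.5833, 0.1667],
 [0.1667, 1.6667]].

Step 3 — invert S. det(S) = 1.5833·1.6667 - (0.1667)² = 2.6111.
  S^{-1} = (1/det) · [[d, -b], [-b, a]] = [[0.6383, -0.0638],
 [-0.0638, 0.6064]].

Step 4 — quadratic form (x̄ - mu_0)^T · S^{-1} · (x̄ - mu_0):
  S^{-1} · (x̄ - mu_0) = (-2.4894, 1.1489),
  (x̄ - mu_0)^T · [...] = (-3.75)·(-2.4894) + (1.5)·(1.1489) = 11.0585.

Step 5 — scale by n: T² = 4 · 11.0585 = 44.234.

T² ≈ 44.234


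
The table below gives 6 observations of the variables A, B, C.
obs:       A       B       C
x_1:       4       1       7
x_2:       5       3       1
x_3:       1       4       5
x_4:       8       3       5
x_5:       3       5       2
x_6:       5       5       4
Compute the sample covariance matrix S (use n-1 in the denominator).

Step 1 — column means:
  mean(A) = (4 + 5 + 1 + 8 + 3 + 5) / 6 = 26/6 = 4.3333
  mean(B) = (1 + 3 + 4 + 3 + 5 + 5) / 6 = 21/6 = 3.5
  mean(C) = (7 + 1 + 5 + 5 + 2 + 4) / 6 = 24/6 = 4

Step 2 — sample covariance S[i,j] = (1/(n-1)) · Σ_k (x_{k,i} - mean_i) · (x_{k,j} - mean_j), with n-1 = 5.
  S[A,A] = ((-0.3333)·(-0.3333) + (0.6667)·(0.6667) + (-3.3333)·(-3.3333) + (3.6667)·(3.6667) + (-1.3333)·(-1.3333) + (0.6667)·(0.6667)) / 5 = 27.3333/5 = 5.4667
  S[A,B] = ((-0.3333)·(-2.5) + (0.6667)·(-0.5) + (-3.3333)·(0.5) + (3.6667)·(-0.5) + (-1.3333)·(1.5) + (0.6667)·(1.5)) / 5 = -4/5 = -0.8
  S[A,C] = ((-0.3333)·(3) + (0.6667)·(-3) + (-3.3333)·(1) + (3.6667)·(1) + (-1.3333)·(-2) + (0.6667)·(0)) / 5 = 0/5 = 0
  S[B,B] = ((-2.5)·(-2.5) + (-0.5)·(-0.5) + (0.5)·(0.5) + (-0.5)·(-0.5) + (1.5)·(1.5) + (1.5)·(1.5)) / 5 = 11.5/5 = 2.3
  S[B,C] = ((-2.5)·(3) + (-0.5)·(-3) + (0.5)·(1) + (-0.5)·(1) + (1.5)·(-2) + (1.5)·(0)) / 5 = -9/5 = -1.8
  S[C,C] = ((3)·(3) + (-3)·(-3) + (1)·(1) + (1)·(1) + (-2)·(-2) + (0)·(0)) / 5 = 24/5 = 4.8

S is symmetric (S[j,i] = S[i,j]). Assembling:

S = [[5.4667, -0.8, 0],
 [-0.8, 2.3, -1.8],
 [0, -1.8, 4.8]]


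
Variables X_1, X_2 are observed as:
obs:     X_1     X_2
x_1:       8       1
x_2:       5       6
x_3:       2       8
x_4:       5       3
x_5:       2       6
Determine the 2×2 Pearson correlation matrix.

Step 1 — column means:
  mean(X_1) = (8 + 5 + 2 + 5 + 2) / 5 = 22/5 = 4.4
  mean(X_2) = (1 + 6 + 8 + 3 + 6) / 5 = 24/5 = 4.8

Step 2 — sample variances and covariances s[i,j] = (1/(n-1)) · Σ_k (x_{k,i} - mean_i) · (x_{k,j} - mean_j), with n-1 = 4:
  s[X_1,X_1] = ((3.6)·(3.6) + (0.6)·(0.6) + (-2.4)·(-2.4) + (0.6)·(0.6) + (-2.4)·(-2.4)) / 4 = 25.2/4 = 6.3
  s[X_1,X_2] = ((3.6)·(-3.8) + (0.6)·(1.2) + (-2.4)·(3.2) + (0.6)·(-1.8) + (-2.4)·(1.2)) / 4 = -24.6/4 = -6.15
  s[X_2,X_2] = ((-3.8)·(-3.8) + (1.2)·(1.2) + (3.2)·(3.2) + (-1.8)·(-1.8) + (1.2)·(1.2)) / 4 = 30.8/4 = 7.7
  Sample standard deviations s_i = √(s[i,i]):
  s(X_1) = √(6.3) = 2.51
  s(X_2) = √(7.7) = 2.7749

Step 3 — r_{ij} = s_{ij} / (s_i · s_j):
  r[X_1,X_1] = 1 (diagonal).
  r[X_1,X_2] = -6.15 / (2.51 · 2.7749) = -6.15 / 6.9649 = -0.883
  r[X_2,X_2] = 1 (diagonal).

R is symmetric with unit diagonal. Assembling:

R = [[1, -0.883],
 [-0.883, 1]]


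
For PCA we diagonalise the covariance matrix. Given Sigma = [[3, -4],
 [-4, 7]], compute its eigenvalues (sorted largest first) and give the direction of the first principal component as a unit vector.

Step 1 — characteristic polynomial of 2×2 Sigma:
  det(Sigma - λI) = λ² - trace · λ + det = 0.
  trace = 3 + 7 = 10, det = 3·7 - (-4)² = 5.
Step 2 — discriminant:
  Δ = trace² - 4·det = 100 - 20 = 80.
Step 3 — eigenvalues:
  λ = (trace ± √Δ)/2 = (10 ± 8.9443)/2,
  λ_1 = 9.4721,  λ_2 = 0.5279.

Step 4 — unit eigenvector for λ_1: solve (Sigma - λ_1 I)v = 0. First row:
  (3 - 9.4721)·v_x + (-4)·v_y = 0, i.e. (-6.4721)·v_x + (-4)·v_y = 0,
  so v ∝ (b, λ_1 - a) = (-4, 6.4721); multiply by -1 so the first entry is positive: u = (4, -6.4721).
  ||u|| = √((4)² + (-6.4721)²) = √(57.8885) ≈ 7.6085,
  v_1 = u/||u|| ≈ (0.5257, -0.8507) (||v_1|| = 1).

λ_1 = 9.4721,  λ_2 = 0.5279;  v_1 ≈ (0.5257, -0.8507)


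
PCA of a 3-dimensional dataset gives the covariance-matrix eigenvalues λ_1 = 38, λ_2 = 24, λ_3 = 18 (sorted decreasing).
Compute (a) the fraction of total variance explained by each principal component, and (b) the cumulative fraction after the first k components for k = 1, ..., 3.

Step 1 — total variance = trace(Sigma) = Σ λ_i = 38 + 24 + 18 = 80.

Step 2 — fraction explained by component i = λ_i / Σ λ:
  PC1: 38/80 = 0.475
  PC2: 24/80 = 0.3
  PC3: 18/80 = 0.225

Step 3 — cumulative fraction after k components = (λ_1 + ... + λ_k) / Σ λ:
  k = 1: 38/80 = 0.475
  k = 2: (38 + 24)/80 = 62/80 = 0.775
  k = 3: (38 + 24 + 18)/80 = 80/80 = 1

Summary (fraction, with percent):

explained: PC1 0.475 (47.5%), PC2 0.3 (30%), PC3 0.225 (22.5%);  cumulative: 0.475, 0.775, 1


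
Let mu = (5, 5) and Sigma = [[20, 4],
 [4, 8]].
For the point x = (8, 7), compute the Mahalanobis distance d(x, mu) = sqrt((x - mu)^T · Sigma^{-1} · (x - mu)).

Step 1 — centre the observation: (x - mu) = (3, 2).

Step 2 — invert Sigma. det(Sigma) = 20·8 - (4)² = 144.
  Sigma^{-1} = (1/det) · [[d, -b], [-b, a]] = [[0.0556, -0.0278],
 [-0.0278, 0.1389]].

Step 3 — form the quadratic (x - mu)^T · Sigma^{-1} · (x - mu):
  Sigma^{-1} · (x - mu) = (0.1111, 0.1944).
  (x - mu)^T · [Sigma^{-1} · (x - mu)] = (3)·(0.1111) + (2)·(0.1944) = 0.7222.

Step 4 — take square root: d = √(0.7222) ≈ 0.8498.

d(x, mu) = √(0.7222) ≈ 0.8498


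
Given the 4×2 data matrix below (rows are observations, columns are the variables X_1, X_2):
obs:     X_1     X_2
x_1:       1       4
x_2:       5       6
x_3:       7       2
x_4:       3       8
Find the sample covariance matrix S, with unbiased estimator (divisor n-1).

Step 1 — column means:
  mean(X_1) = (1 + 5 + 7 + 3) / 4 = 16/4 = 4
  mean(X_2) = (4 + 6 + 2 + 8) / 4 = 20/4 = 5

Step 2 — sample covariance S[i,j] = (1/(n-1)) · Σ_k (x_{k,i} - mean_i) · (x_{k,j} - mean_j), with n-1 = 3.
  S[X_1,X_1] = ((-3)·(-3) + (1)·(1) + (3)·(3) + (-1)·(-1)) / 3 = 20/3 = 6.6667
  S[X_1,X_2] = ((-3)·(-1) + (1)·(1) + (3)·(-3) + (-1)·(3)) / 3 = -8/3 = -2.6667
  S[X_2,X_2] = ((-1)·(-1) + (1)·(1) + (-3)·(-3) + (3)·(3)) / 3 = 20/3 = 6.6667

S is symmetric (S[j,i] = S[i,j]). Assembling:

S = [[6.6667, -2.6667],
 [-2.6667, 6.6667]]


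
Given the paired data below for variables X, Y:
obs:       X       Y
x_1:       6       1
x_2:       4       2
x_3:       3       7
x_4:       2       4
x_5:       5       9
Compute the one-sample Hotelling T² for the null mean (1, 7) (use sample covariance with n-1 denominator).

Step 1 — sample mean vector:
  mean(X) = (6 + 4 + 3 + 2 + 5) / 5 = 20/5 = 4
  mean(Y) = (1 + 2 + 7 + 4 + 9) / 5 = 23/5 = 4.6
  x̄ = (4, 4.6),  deviation x̄ - mu_0 = (4, 4.6) - (1, 7) = (3, -2.4).

Step 2 — sample covariance matrix, S[i,j] = (1/(n-1)) · Σ_k (x_{k,i} - mean_i) · (x_{k,j} - mean_j), divisor n-1 = 4:
  S[X,X] = ((2)·(2) + (0)·(0) + (-1)·(-1) + (-2)·(-2) + (1)·(1)) / 4 = 10/4 = 2.5
  S[X,Y] = ((2)·(-3.6) + (0)·(-2.6) + (-1)·(2.4) + (-2)·(-0.6) + (1)·(4.4)) / 4 = -4/4 = -1
  S[Y,Y] = ((-3.6)·(-3.6) + (-2.6)·(-2.6) + (2.4)·(2.4) + (-0.6)·(-0.6) + (4.4)·(4.4)) / 4 = 45.2/4 = 11.3
  S = [[2.5, -1],
 [-1, 11.3]].

Step 3 — invert S. det(S) = 2.5·11.3 - (-1)² = 27.25.
  S^{-1} = (1/det) · [[d, -b], [-b, a]] = [[0.4147, 0.0367],
 [0.0367, 0.0917]].

Step 4 — quadratic form (x̄ - mu_0)^T · S^{-1} · (x̄ - mu_0):
  S^{-1} · (x̄ - mu_0) = (1.156, -0.1101),
  (x̄ - mu_0)^T · [...] = (3)·(1.156) + (-2.4)·(-0.1101) = 3.7321.

Step 5 — scale by n: T² = 5 · 3.7321 = 18.6606.

T² ≈ 18.6606


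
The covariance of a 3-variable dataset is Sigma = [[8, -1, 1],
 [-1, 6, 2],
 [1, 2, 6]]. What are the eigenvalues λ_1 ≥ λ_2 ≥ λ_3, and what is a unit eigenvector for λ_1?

Step 1 — characteristic polynomial p(λ) = det(λI - Sigma) = λ³ - tr·λ² + c_1·λ - det, where tr = trace, c_1 = sum of the principal 2×2 minors, det = det(Sigma):
  tr = 8 + 6 + 6 = 20,
  c_1 = (8·6 - (-1)²) + (8·6 - (1)²) + (6·6 - (2)²) = 47 + 47 + 32 = 126,
  det = 8·(6·6 - (2)²) - (-1)·((-1)·6 - (2)·(1)) + (1)·((-1)·(2) - 6·(1)) = 8·(32) - (-1)·(-8) + (1)·(-8) = 240.
  So p(λ) = λ³ - 20λ² + 126λ - 240.
Step 2 — look for an integer root (rational root theorem: any rational root is an integer divisor of 240). Testing λ = 8:
  p(8) = 512 - 1280 + 1008 - 240 = 0  ✓
  Dividing out (λ - 8): p(λ) = (λ - 8)(λ² - 12λ + 30).
Step 3 — remaining eigenvalues from the quadratic λ² - 12λ + 30 = 0:
  Δ = 12² - 4·30 = 144 - 120 = 24,  λ = (12 ± √24)/2 = (12 ± 4.899)/2 ≈ 8.4495 or 3.5505.
  Sorted: λ_1 = 8.4495,  λ_2 = 8,  λ_3 = 3.5505  (check: sum = 20 = tr ✓).

Step 4 — unit eigenvector for λ_1 ≈ 8.4495: v spans the null space of (Sigma - λ_1 I), whose rows are
  r_1 = (-0.4495, -1, 1),  r_2 = (-1, -2.4495, 2),  r_3 = (1, 2, -2.4495).
  v is orthogonal to every row, so take v ∝ r_1 × r_2 = ((-1)·(2) - (1)·(-2.4495), (1)·(-1) - (-0.4495)·(2), (-0.4495)·(-2.4495) - (-1)·(-1)) ≈ (0.4495, -0.101, 0.101).
  Let u = (0.4495, -0.101, 0.101).
  ||u|| = √((0.4495)² + (-0.101)² + (0.101)²) = √(0.2225) ≈ 0.4716,  v_1 = u/||u|| ≈ (0.953, -0.2142, 0.2142) (||v_1|| = 1).

λ_1 = 8.4495,  λ_2 = 8,  λ_3 = 3.5505;  v_1 ≈ (0.953, -0.2142, 0.2142)


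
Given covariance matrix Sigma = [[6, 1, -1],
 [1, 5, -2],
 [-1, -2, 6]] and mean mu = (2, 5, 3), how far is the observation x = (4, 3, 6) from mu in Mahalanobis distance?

Step 1 — centre the observation: (x - mu) = (2, -2, 3).

Step 2 — invert Sigma (cofactor / det for 3×3, or solve directly):
  Sigma^{-1} = [[0.1745, -0.0268, 0.0201],
 [-0.0268, 0.2349, 0.0738],
 [0.0201, 0.0738, 0.1946]].

Step 3 — form the quadratic (x - mu)^T · Sigma^{-1} · (x - mu):
  Sigma^{-1} · (x - mu) = (0.4631, -0.302, 0.4765).
  (x - mu)^T · [Sigma^{-1} · (x - mu)] = (2)·(0.4631) + (-2)·(-0.302) + (3)·(0.4765) = 2.9597.

Step 4 — take square root: d = √(2.9597) ≈ 1.7204.

d(x, mu) = √(2.9597) ≈ 1.7204


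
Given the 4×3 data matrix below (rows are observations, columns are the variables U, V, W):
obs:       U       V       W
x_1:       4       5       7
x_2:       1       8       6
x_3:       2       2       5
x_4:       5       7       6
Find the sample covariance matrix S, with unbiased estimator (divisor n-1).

Step 1 — column means:
  mean(U) = (4 + 1 + 2 + 5) / 4 = 12/4 = 3
  mean(V) = (5 + 8 + 2 + 7) / 4 = 22/4 = 5.5
  mean(W) = (7 + 6 + 5 + 6) / 4 = 24/4 = 6

Step 2 — sample covariance S[i,j] = (1/(n-1)) · Σ_k (x_{k,i} - mean_i) · (x_{k,j} - mean_j), with n-1 = 3.
  S[U,U] = ((1)·(1) + (-2)·(-2) + (-1)·(-1) + (2)·(2)) / 3 = 10/3 = 3.3333
  S[U,V] = ((1)·(-0.5) + (-2)·(2.5) + (-1)·(-3.5) + (2)·(1.5)) / 3 = 1/3 = 0.3333
  S[U,W] = ((1)·(1) + (-2)·(0) + (-1)·(-1) + (2)·(0)) / 3 = 2/3 = 0.6667
  S[V,V] = ((-0.5)·(-0.5) + (2.5)·(2.5) + (-3.5)·(-3.5) + (1.5)·(1.5)) / 3 = 21/3 = 7
  S[V,W] = ((-0.5)·(1) + (2.5)·(0) + (-3.5)·(-1) + (1.5)·(0)) / 3 = 3/3 = 1
  S[W,W] = ((1)·(1) + (0)·(0) + (-1)·(-1) + (0)·(0)) / 3 = 2/3 = 0.6667

S is symmetric (S[j,i] = S[i,j]). Assembling:

S = [[3.3333, 0.3333, 0.6667],
 [0.3333, 7, 1],
 [0.6667, 1, 0.6667]]


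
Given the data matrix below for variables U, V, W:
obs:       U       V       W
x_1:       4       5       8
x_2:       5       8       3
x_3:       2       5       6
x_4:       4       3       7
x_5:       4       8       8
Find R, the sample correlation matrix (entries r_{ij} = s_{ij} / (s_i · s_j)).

Step 1 — column means:
  mean(U) = (4 + 5 + 2 + 4 + 4) / 5 = 19/5 = 3.8
  mean(V) = (5 + 8 + 5 + 3 + 8) / 5 = 29/5 = 5.8
  mean(W) = (8 + 3 + 6 + 7 + 8) / 5 = 32/5 = 6.4

Step 2 — sample variances and covariances s[i,j] = (1/(n-1)) · Σ_k (x_{k,i} - mean_i) · (x_{k,j} - mean_j), with n-1 = 4:
  s[U,U] = ((0.2)·(0.2) + (1.2)·(1.2) + (-1.8)·(-1.8) + (0.2)·(0.2) + (0.2)·(0.2)) / 4 = 4.8/4 = 1.2
  s[U,V] = ((0.2)·(-0.8) + (1.2)·(2.2) + (-1.8)·(-0.8) + (0.2)·(-2.8) + (0.2)·(2.2)) / 4 = 3.8/4 = 0.95
  s[U,W] = ((0.2)·(1.6) + (1.2)·(-3.4) + (-1.8)·(-0.4) + (0.2)·(0.6) + (0.2)·(1.6)) / 4 = -2.6/4 = -0.65
  s[V,V] = ((-0.8)·(-0.8) + (2.2)·(2.2) + (-0.8)·(-0.8) + (-2.8)·(-2.8) + (2.2)·(2.2)) / 4 = 18.8/4 = 4.7
  s[V,W] = ((-0.8)·(1.6) + (2.2)·(-3.4) + (-0.8)·(-0.4) + (-2.8)·(0.6) + (2.2)·(1.6)) / 4 = -6.6/4 = -1.65
  s[W,W] = ((1.6)·(1.6) + (-3.4)·(-3.4) + (-0.4)·(-0.4) + (0.6)·(0.6) + (1.6)·(1.6)) / 4 = 17.2/4 = 4.3
  Sample standard deviations s_i = √(s[i,i]):
  s(U) = √(1.2) = 1.0954
  s(V) = √(4.7) = 2.1679
  s(W) = √(4.3) = 2.0736

Step 3 — r_{ij} = s_{ij} / (s_i · s_j):
  r[U,U] = 1 (diagonal).
  r[U,V] = 0.95 / (1.0954 · 2.1679) = 0.95 / 2.3749 = 0.4
  r[U,W] = -0.65 / (1.0954 · 2.0736) = -0.65 / 2.2716 = -0.2861
  r[V,V] = 1 (diagonal).
  r[V,W] = -1.65 / (2.1679 · 2.0736) = -1.65 / 4.4956 = -0.367
  r[W,W] = 1 (diagonal).

R is symmetric with unit diagonal. Assembling:

R = [[1, 0.4, -0.2861],
 [0.4, 1, -0.367],
 [-0.2861, -0.367, 1]]
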